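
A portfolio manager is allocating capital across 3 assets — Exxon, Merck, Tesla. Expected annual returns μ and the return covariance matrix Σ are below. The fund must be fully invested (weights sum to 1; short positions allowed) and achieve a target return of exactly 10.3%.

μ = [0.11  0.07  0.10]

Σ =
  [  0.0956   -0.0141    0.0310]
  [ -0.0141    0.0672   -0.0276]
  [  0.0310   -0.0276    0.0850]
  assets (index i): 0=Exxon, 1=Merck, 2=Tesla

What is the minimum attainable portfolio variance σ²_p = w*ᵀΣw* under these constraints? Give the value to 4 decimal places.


p=Σ⁻¹μ = [0.9597  1.8260  1.4194]
q=Σ⁻¹𝟙 = [8.6539  23.3458  16.1891]
a=μᵀp=0.375322  b=𝟙ᵀp=4.205048  c=𝟙ᵀq=48.188835  D=ac−b²=0.403902
λ₁=(c·0.103−b)/D = (48.188835·0.103−4.205048)/0.403902 = 1.877688
λ₂=(a−b·0.103)/D = (0.375322−4.205048·0.103)/0.403902 = -0.143099
w* = 1.877688·p + -0.143099·q:
  w_0 = 1.877688·0.9597 + -0.143099·8.6539 = 0.5636  (Exxon)
  w_1 = 1.877688·1.8260 + -0.143099·23.3458 = 0.0879  (Merck)
  w_2 = 1.877688·1.4194 + -0.143099·16.1891 = 0.3485  (Tesla)
Σw_i=1.0000  μᵀw=0.1030
σ²=wᵀΣw=λ₁·μ_p+λ₂ = 1.877688·0.103 + -0.143099 = 0.050303 ≈ 0.0503

0.0503


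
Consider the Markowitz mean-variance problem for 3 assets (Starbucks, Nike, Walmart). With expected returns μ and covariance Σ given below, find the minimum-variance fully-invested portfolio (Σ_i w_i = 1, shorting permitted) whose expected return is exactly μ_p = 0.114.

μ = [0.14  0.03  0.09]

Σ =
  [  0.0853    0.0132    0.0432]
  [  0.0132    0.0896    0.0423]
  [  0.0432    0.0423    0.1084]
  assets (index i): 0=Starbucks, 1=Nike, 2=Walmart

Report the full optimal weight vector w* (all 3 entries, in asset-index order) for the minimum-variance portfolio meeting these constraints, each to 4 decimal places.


0.7007  0.1839  0.1154

p=Σ⁻¹μ = [1.5298  0.0065  0.2180]
q=Σ⁻¹𝟙 = [9.3075  8.8082  2.0787]
a=μᵀp=0.233996  b=𝟙ᵀp=1.754382  c=𝟙ᵀq=20.194392  D=ac−b²=1.647542
λ₁=(c·0.114−b)/D = (20.194392·0.114−1.754382)/1.647542 = 0.332482
λ₂=(a−b·0.114)/D = (0.233996−1.754382·0.114)/1.647542 = 0.020634
w* = 0.332482·p + 0.020634·q:
  w_0 = 0.332482·1.5298 + 0.020634·9.3075 = 0.7007  (Starbucks)
  w_1 = 0.332482·0.0065 + 0.020634·8.8082 = 0.1839  (Nike)
  w_2 = 0.332482·0.2180 + 0.020634·2.0787 = 0.1154  (Walmart)
Σw_i=1.0000  μᵀw=0.1140
σ²=wᵀΣw=λ₁·μ_p+λ₂ = 0.332482·0.114 + 0.020634 = 0.058537 ≈ 0.0585


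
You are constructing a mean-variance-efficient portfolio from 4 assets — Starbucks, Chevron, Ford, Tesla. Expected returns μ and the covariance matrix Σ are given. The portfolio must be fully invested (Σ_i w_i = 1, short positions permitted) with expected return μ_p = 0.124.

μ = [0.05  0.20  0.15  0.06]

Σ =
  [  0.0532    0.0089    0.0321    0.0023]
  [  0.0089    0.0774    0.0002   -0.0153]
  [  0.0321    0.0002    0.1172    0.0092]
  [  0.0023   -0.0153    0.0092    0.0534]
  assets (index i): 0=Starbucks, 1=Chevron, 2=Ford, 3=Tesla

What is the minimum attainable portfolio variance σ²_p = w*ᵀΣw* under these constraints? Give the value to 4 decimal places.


x=Σ⁻¹μ = [-0.3833  2.9766  1.2401  1.7793]
y=Σ⁻¹𝟙 = [13.3224  15.7543  3.1196  22.1292]
a=μᵀx=0.868921  b=𝟙ᵀx=5.612667  c=𝟙ᵀy=54.325469  D=ac−b²=15.702489
λ₁=(c·0.124−b)/D = (54.325469·0.124−5.612667)/15.702489 = 0.071561
λ₂=(a−b·0.124)/D = (0.868921−5.612667·0.124)/15.702489 = 0.011014
w* = 0.071561·x + 0.011014·y:
  w_0 = 0.071561·-0.3833 + 0.011014·13.3224 = 0.1193  (Starbucks)
  w_1 = 0.071561·2.9766 + 0.011014·15.7543 = 0.3865  (Chevron)
  w_2 = 0.071561·1.2401 + 0.011014·3.1196 = 0.1231  (Ford)
  w_3 = 0.071561·1.7793 + 0.011014·22.1292 = 0.3711  (Tesla)
Σw_i=1.0000  μᵀw=0.1240
σ²=wᵀΣw=λ₁·μ_p+λ₂ = 0.071561·0.124 + 0.011014 = 0.019888 ≈ 0.0199

0.0199


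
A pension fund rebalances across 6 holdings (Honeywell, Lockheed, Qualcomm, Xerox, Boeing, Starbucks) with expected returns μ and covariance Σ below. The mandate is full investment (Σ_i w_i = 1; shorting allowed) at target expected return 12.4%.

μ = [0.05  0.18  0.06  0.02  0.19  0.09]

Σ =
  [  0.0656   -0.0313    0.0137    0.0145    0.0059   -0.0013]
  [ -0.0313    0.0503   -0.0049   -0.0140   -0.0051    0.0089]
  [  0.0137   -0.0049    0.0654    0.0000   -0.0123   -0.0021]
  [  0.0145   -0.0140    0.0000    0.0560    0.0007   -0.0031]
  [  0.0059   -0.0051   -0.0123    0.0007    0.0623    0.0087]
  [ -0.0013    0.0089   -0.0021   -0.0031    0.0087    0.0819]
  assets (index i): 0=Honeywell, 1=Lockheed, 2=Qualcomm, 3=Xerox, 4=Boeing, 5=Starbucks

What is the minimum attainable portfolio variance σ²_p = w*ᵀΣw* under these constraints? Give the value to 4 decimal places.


u=Σ⁻¹μ = [2.8095  6.1066  1.4568  1.1224  3.5328  0.1844]
v=Σ⁻¹𝟙 = [26.6709  45.0813  16.9415  22.3653  19.3374  6.9612]
a=μᵀu=2.037365  b=𝟙ᵀu=15.212596  c=𝟙ᵀv=137.357609  D=ac−b²=48.424571
λ₁=(c·0.124−b)/D = (137.357609·0.124−15.212596)/48.424571 = 0.037579
λ₂=(a−b·0.124)/D = (2.037365−15.212596·0.124)/48.424571 = 0.003118
w* = 0.037579·u + 0.003118·v:
  w_0 = 0.037579·2.8095 + 0.003118·26.6709 = 0.1887  (Honeywell)
  w_1 = 0.037579·6.1066 + 0.003118·45.0813 = 0.3701  (Lockheed)
  w_2 = 0.037579·1.4568 + 0.003118·16.9415 = 0.1076  (Qualcomm)
  w_3 = 0.037579·1.1224 + 0.003118·22.3653 = 0.1119  (Xerox)
  w_4 = 0.037579·3.5328 + 0.003118·19.3374 = 0.1931  (Boeing)
  w_5 = 0.037579·0.1844 + 0.003118·6.9612 = 0.0286  (Starbucks)
Σw_i=1.0000  μᵀw=0.1240
σ²=wᵀΣw=λ₁·μ_p+λ₂ = 0.037579·0.124 + 0.003118 = 0.007778 ≈ 0.0078

0.0078


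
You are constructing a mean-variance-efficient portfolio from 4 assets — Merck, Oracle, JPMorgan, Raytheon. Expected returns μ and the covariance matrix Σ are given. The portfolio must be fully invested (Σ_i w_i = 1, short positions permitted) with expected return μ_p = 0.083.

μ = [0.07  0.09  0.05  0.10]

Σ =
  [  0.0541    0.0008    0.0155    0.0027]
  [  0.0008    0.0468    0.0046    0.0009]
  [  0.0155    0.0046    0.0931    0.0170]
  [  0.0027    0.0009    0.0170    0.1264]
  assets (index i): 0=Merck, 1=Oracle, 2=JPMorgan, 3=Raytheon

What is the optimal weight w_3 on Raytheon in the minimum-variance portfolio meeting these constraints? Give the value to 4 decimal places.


g=Σ⁻¹μ = [1.1978  1.8776  0.1102  0.7374]
h=Σ⁻¹𝟙 = [16.1819  20.3905  5.8277  6.6368]
a=μᵀg=0.332073  b=𝟙ᵀg=3.922934  c=𝟙ᵀh=49.036805  D=ac−b²=0.894398
λ₁=(c·0.083−b)/D = (49.036805·0.083−3.922934)/0.894398 = 0.164491
λ₂=(a−b·0.083)/D = (0.332073−3.922934·0.083)/0.894398 = 0.007234
w* = 0.164491·g + 0.007234·h:
  w_0 = 0.164491·1.1978 + 0.007234·16.1819 = 0.3141  (Merck)
  w_1 = 0.164491·1.8776 + 0.007234·20.3905 = 0.4563  (Oracle)
  w_2 = 0.164491·0.1102 + 0.007234·5.8277 = 0.0603  (JPMorgan)
  w_3 = 0.164491·0.7374 + 0.007234·6.6368 = 0.1693  (Raytheon)
Σw_i=1.0000  μᵀw=0.0830
σ²=wᵀΣw=λ₁·μ_p+λ₂ = 0.164491·0.083 + 0.007234 = 0.020886 ≈ 0.0209

0.1693


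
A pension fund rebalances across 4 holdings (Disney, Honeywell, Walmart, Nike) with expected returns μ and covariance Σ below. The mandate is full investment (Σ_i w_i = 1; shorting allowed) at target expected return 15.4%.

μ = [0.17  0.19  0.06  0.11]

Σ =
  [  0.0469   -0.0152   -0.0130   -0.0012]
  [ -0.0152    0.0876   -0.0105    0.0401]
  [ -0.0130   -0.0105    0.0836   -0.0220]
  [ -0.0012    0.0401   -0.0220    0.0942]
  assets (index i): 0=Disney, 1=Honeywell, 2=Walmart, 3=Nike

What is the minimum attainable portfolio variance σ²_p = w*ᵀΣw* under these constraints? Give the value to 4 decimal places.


0.0144

g=Σ⁻¹μ = [5.2145  3.1485  2.0202  0.3657]
h=Σ⁻¹𝟙 = [32.4485  15.2457  21.4342  9.5450]
a=μᵀg=1.646118  b=𝟙ᵀg=10.748920  c=𝟙ᵀh=78.673348  D=ac−b²=13.966315
λ₁=(c·0.154−b)/D = (78.673348·0.154−10.748920)/13.966315 = 0.097862
λ₂=(a−b·0.154)/D = (1.646118−10.748920·0.154)/13.966315 = -0.000660
w* = 0.097862·g + -0.000660·h:
  w_0 = 0.097862·5.2145 + -0.000660·32.4485 = 0.4889  (Disney)
  w_1 = 0.097862·3.1485 + -0.000660·15.2457 = 0.2981  (Honeywell)
  w_2 = 0.097862·2.0202 + -0.000660·21.4342 = 0.1836  (Walmart)
  w_3 = 0.097862·0.3657 + -0.000660·9.5450 = 0.0295  (Nike)
Σw_i=1.0000  μᵀw=0.1540
σ²=wᵀΣw=λ₁·μ_p+λ₂ = 0.097862·0.154 + -0.000660 = 0.014411 ≈ 0.0144


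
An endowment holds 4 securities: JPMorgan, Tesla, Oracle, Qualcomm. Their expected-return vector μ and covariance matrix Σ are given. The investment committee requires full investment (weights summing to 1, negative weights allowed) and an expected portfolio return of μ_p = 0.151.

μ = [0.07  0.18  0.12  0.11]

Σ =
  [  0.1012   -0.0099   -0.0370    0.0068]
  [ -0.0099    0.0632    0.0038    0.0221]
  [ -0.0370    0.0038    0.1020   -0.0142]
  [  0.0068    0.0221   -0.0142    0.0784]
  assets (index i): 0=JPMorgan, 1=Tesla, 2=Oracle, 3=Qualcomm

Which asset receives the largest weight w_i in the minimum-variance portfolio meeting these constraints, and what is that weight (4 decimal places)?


x=Σ⁻¹μ = [1.5395  2.6950  1.7496  0.8268]
y=Σ⁻¹𝟙 = [16.6641  13.7614  16.7940  10.4724]
a=μᵀx=0.893748  b=𝟙ᵀx=6.810763  c=𝟙ᵀy=57.691731  D=ac−b²=5.175382
λ₁=(c·0.151−b)/D = (57.691731·0.151−6.810763)/5.175382 = 0.367256
λ₂=(a−b·0.151)/D = (0.893748−6.810763·0.151)/5.175382 = -0.026023
w* = 0.367256·x + -0.026023·y:
  w_0 = 0.367256·1.5395 + -0.026023·16.6641 = 0.1317  (JPMorgan)
  w_1 = 0.367256·2.6950 + -0.026023·13.7614 = 0.6316  (Tesla)
  w_2 = 0.367256·1.7496 + -0.026023·16.7940 = 0.2055  (Oracle)
  w_3 = 0.367256·0.8268 + -0.026023·10.4724 = 0.0311  (Qualcomm)
Σw_i=1.0000  μᵀw=0.1510
σ²=wᵀΣw=λ₁·μ_p+λ₂ = 0.367256·0.151 + -0.026023 = 0.029433 ≈ 0.0294

Tesla (0.6316)


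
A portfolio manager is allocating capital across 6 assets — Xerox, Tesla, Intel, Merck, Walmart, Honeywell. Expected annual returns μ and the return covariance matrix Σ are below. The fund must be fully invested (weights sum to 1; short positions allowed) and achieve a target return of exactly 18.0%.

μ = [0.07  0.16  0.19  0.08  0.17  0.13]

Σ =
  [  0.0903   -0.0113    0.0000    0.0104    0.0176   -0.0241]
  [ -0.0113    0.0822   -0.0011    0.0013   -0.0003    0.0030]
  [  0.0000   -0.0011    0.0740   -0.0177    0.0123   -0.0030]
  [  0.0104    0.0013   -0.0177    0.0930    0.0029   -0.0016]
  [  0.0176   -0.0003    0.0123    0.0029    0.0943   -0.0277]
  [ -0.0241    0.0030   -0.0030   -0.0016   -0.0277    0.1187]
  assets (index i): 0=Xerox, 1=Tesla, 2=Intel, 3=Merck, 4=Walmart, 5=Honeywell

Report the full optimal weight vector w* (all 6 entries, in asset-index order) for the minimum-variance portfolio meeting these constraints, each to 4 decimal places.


p=Σ⁻¹μ = [1.0172  2.0458  2.6655  1.2007  1.7462  1.7411]
q=Σ⁻¹𝟙 = [13.1021  13.5246  15.5007  11.9766  9.8021  13.5836]
a=μᵀp=1.524238  b=𝟙ᵀp=10.416555  c=𝟙ᵀq=77.489621  D=ac−b²=9.608032
λ₁=(c·0.180−b)/D = (77.489621·0.180−10.416555)/9.608032 = 0.367565
λ₂=(a−b·0.180)/D = (1.524238−10.416555·0.180)/9.608032 = -0.036505
w* = 0.367565·p + -0.036505·q:
  w_0 = 0.367565·1.0172 + -0.036505·13.1021 = -0.1044  (Xerox)
  w_1 = 0.367565·2.0458 + -0.036505·13.5246 = 0.2583  (Tesla)
  w_2 = 0.367565·2.6655 + -0.036505·15.5007 = 0.4139  (Intel)
  w_3 = 0.367565·1.2007 + -0.036505·11.9766 = 0.0041  (Merck)
  w_4 = 0.367565·1.7462 + -0.036505·9.8021 = 0.2840  (Walmart)
  w_5 = 0.367565·1.7411 + -0.036505·13.5836 = 0.1441  (Honeywell)
Σw_i=1.0000  μᵀw=0.1800
σ²=wᵀΣw=λ₁·μ_p+λ₂ = 0.367565·0.180 + -0.036505 = 0.029657 ≈ 0.0297

-0.1044  0.2583  0.4139  0.0041  0.2840  0.1441


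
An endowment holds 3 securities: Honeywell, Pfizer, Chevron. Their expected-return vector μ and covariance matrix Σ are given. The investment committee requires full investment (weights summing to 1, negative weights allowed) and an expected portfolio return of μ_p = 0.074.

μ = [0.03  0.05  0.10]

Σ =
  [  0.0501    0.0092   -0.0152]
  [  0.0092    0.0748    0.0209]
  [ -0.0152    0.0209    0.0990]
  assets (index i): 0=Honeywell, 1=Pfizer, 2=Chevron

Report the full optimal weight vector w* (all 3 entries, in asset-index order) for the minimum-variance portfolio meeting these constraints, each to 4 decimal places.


0.3151  0.0788  0.6061

u=Σ⁻¹μ = [0.8833  0.2547  1.0920]
v=Σ⁻¹𝟙 = [22.2573  7.2839  11.9806]
a=μᵀu=0.148430  b=𝟙ᵀu=2.229975  c=𝟙ᵀv=41.521851  D=ac−b²=1.190297
λ₁=(c·0.074−b)/D = (41.521851·0.074−2.229975)/1.190297 = 0.707926
λ₂=(a−b·0.074)/D = (0.148430−2.229975·0.074)/1.190297 = -0.013936
w* = 0.707926·u + -0.013936·v:
  w_0 = 0.707926·0.8833 + -0.013936·22.2573 = 0.3151  (Honeywell)
  w_1 = 0.707926·0.2547 + -0.013936·7.2839 = 0.0788  (Pfizer)
  w_2 = 0.707926·1.0920 + -0.013936·11.9806 = 0.6061  (Chevron)
Σw_i=1.0000  μᵀw=0.0740
σ²=wᵀΣw=λ₁·μ_p+λ₂ = 0.707926·0.074 + -0.013936 = 0.038450 ≈ 0.0385


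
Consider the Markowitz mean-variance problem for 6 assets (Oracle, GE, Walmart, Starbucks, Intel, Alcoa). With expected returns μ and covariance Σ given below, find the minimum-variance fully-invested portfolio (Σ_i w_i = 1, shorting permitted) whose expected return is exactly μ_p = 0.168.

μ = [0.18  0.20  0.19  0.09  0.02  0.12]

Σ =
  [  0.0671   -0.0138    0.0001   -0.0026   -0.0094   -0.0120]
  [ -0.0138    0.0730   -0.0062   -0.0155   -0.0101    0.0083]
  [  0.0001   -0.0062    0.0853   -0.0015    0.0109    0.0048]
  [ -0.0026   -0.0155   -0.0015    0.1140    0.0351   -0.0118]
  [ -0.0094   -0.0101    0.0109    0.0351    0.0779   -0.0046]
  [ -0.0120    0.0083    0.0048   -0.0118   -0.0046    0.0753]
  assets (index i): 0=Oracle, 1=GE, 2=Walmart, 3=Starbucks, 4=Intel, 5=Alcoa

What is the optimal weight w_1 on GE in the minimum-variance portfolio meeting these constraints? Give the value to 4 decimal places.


p=Σ⁻¹μ = [3.9110  3.8338  2.3812  1.5311  0.3150  1.9017]
q=Σ⁻¹𝟙 = [24.5191  21.3491  10.7563  9.9082  13.5703  16.5304]
a=μᵀp=2.295466  b=𝟙ᵀp=13.873755  c=𝟙ᵀq=96.633424  D=ac−b²=29.337623
λ₁=(c·0.168−b)/D = (96.633424·0.168−13.873755)/29.337623 = 0.080465
λ₂=(a−b·0.168)/D = (2.295466−13.873755·0.168)/29.337623 = -0.001204
w* = 0.080465·p + -0.001204·q:
  w_0 = 0.080465·3.9110 + -0.001204·24.5191 = 0.2852  (Oracle)
  w_1 = 0.080465·3.8338 + -0.001204·21.3491 = 0.2828  (GE)
  w_2 = 0.080465·2.3812 + -0.001204·10.7563 = 0.1786  (Walmart)
  w_3 = 0.080465·1.5311 + -0.001204·9.9082 = 0.1113  (Starbucks)
  w_4 = 0.080465·0.3150 + -0.001204·13.5703 = 0.0090  (Intel)
  w_5 = 0.080465·1.9017 + -0.001204·16.5304 = 0.1331  (Alcoa)
Σw_i=1.0000  μᵀw=0.1680
σ²=wᵀΣw=λ₁·μ_p+λ₂ = 0.080465·0.168 + -0.001204 = 0.012314 ≈ 0.0123

0.2828


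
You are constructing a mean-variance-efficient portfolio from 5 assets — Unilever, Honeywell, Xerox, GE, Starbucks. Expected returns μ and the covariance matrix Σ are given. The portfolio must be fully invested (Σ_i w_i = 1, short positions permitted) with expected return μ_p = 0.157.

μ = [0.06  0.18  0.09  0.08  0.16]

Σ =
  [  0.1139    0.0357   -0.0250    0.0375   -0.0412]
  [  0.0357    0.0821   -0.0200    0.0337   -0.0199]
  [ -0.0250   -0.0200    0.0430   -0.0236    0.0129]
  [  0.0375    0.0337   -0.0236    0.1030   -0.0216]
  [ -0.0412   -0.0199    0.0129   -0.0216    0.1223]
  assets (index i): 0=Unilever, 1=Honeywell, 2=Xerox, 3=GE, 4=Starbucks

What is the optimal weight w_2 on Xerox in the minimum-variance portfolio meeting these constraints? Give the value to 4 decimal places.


0.2704

u=Σ⁻¹μ = [0.8609  2.8640  3.8123  0.7771  1.7994]
v=Σ⁻¹𝟙 = [14.0161  14.2324  40.7036  12.0105  13.0420]
a=μᵀu=1.260350  b=𝟙ᵀu=10.113682  c=𝟙ᵀv=94.004568  D=ac−b²=16.192109
λ₁=(c·0.157−b)/D = (94.004568·0.157−10.113682)/16.192109 = 0.286870
λ₂=(a−b·0.157)/D = (1.260350−10.113682·0.157)/16.192109 = -0.020226
w* = 0.286870·u + -0.020226·v:
  w_0 = 0.286870·0.8609 + -0.020226·14.0161 = -0.0365  (Unilever)
  w_1 = 0.286870·2.8640 + -0.020226·14.2324 = 0.5337  (Honeywell)
  w_2 = 0.286870·3.8123 + -0.020226·40.7036 = 0.2704  (Xerox)
  w_3 = 0.286870·0.7771 + -0.020226·12.0105 = -0.0200  (GE)
  w_4 = 0.286870·1.7994 + -0.020226·13.0420 = 0.2524  (Starbucks)
Σw_i=1.0000  μᵀw=0.1570
σ²=wᵀΣw=λ₁·μ_p+λ₂ = 0.286870·0.157 + -0.020226 = 0.024813 ≈ 0.0248


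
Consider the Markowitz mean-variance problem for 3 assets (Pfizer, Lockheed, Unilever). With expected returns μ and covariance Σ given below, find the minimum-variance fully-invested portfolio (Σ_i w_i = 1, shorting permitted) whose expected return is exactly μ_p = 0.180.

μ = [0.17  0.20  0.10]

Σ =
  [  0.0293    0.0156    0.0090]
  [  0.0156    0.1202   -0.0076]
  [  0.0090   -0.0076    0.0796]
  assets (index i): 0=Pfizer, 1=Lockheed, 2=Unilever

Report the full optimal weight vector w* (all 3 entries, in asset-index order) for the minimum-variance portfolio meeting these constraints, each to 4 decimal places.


u=Σ⁻¹μ = [4.9904  1.0664  0.7939]
v=Σ⁻¹𝟙 = [28.2921  5.2715  9.8673]
a=μᵀu=1.141039  b=𝟙ᵀu=6.850687  c=𝟙ᵀv=43.430887  D=ac−b²=2.624432
λ₁=(c·0.180−b)/D = (43.430887·0.180−6.850687)/2.624432 = 0.368412
λ₂=(a−b·0.180)/D = (1.141039−6.850687·0.180)/2.624432 = -0.035087
w* = 0.368412·u + -0.035087·v:
  w_0 = 0.368412·4.9904 + -0.035087·28.2921 = 0.8458  (Pfizer)
  w_1 = 0.368412·1.0664 + -0.035087·5.2715 = 0.2079  (Lockheed)
  w_2 = 0.368412·0.7939 + -0.035087·9.8673 = -0.0538  (Unilever)
Σw_i=1.0000  μᵀw=0.1800
σ²=wᵀΣw=λ₁·μ_p+λ₂ = 0.368412·0.180 + -0.035087 = 0.031227 ≈ 0.0312

0.8458  0.2079  -0.0538


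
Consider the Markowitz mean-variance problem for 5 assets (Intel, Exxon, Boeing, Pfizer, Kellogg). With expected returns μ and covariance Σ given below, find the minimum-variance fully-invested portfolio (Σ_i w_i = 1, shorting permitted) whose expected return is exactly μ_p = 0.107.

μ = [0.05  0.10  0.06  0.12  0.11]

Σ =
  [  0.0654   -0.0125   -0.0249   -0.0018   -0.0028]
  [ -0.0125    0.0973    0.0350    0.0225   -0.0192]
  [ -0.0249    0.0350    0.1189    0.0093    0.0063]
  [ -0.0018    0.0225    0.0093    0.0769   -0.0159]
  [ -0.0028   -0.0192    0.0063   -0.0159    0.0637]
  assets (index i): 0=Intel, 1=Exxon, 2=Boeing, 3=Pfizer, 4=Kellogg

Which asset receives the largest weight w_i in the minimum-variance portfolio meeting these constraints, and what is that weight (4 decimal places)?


p=Σ⁻¹μ = [1.2058  1.2463  0.1173  1.7431  2.5790]
q=Σ⁻¹𝟙 = [21.6387  11.7896  7.1634  13.9451  22.9756]
a=μᵀp=0.684814  b=𝟙ᵀp=6.891430  c=𝟙ᵀq=77.512464  D=ac−b²=5.589847
λ₁=(c·0.107−b)/D = (77.512464·0.107−6.891430)/5.589847 = 0.250884
λ₂=(a−b·0.107)/D = (0.684814−6.891430·0.107)/5.589847 = -0.009404
w* = 0.250884·p + -0.009404·q:
  w_0 = 0.250884·1.2058 + -0.009404·21.6387 = 0.0990  (Intel)
  w_1 = 0.250884·1.2463 + -0.009404·11.7896 = 0.2018  (Exxon)
  w_2 = 0.250884·0.1173 + -0.009404·7.1634 = -0.0379  (Boeing)
  w_3 = 0.250884·1.7431 + -0.009404·13.9451 = 0.3062  (Pfizer)
  w_4 = 0.250884·2.5790 + -0.009404·22.9756 = 0.4310  (Kellogg)
Σw_i=1.0000  μᵀw=0.1070
σ²=wᵀΣw=λ₁·μ_p+λ₂ = 0.250884·0.107 + -0.009404 = 0.017440 ≈ 0.0174

Kellogg (0.4310)


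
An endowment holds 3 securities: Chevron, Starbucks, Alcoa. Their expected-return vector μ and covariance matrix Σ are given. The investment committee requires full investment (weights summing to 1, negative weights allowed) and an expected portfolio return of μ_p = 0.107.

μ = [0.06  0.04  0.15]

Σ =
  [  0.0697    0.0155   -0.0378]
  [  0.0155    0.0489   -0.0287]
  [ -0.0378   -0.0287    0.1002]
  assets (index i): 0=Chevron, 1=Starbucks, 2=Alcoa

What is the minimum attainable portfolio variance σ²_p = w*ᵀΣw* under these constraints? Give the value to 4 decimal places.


x=Σ⁻¹μ = [1.9499  1.8155  2.7526]
y=Σ⁻¹𝟙 = [22.3933  29.0510  26.7488]
a=μᵀx=0.602502  b=𝟙ᵀx=6.517963  c=𝟙ᵀy=78.193158  D=ac−b²=4.627715
λ₁=(c·0.107−b)/D = (78.193158·0.107−6.517963)/4.627715 = 0.399486
λ₂=(a−b·0.107)/D = (0.602502−6.517963·0.107)/4.627715 = -0.020511
w* = 0.399486·x + -0.020511·y:
  w_0 = 0.399486·1.9499 + -0.020511·22.3933 = 0.3196  (Chevron)
  w_1 = 0.399486·1.8155 + -0.020511·29.0510 = 0.1294  (Starbucks)
  w_2 = 0.399486·2.7526 + -0.020511·26.7488 = 0.5510  (Alcoa)
Σw_i=1.0000  μᵀw=0.1070
σ²=wᵀΣw=λ₁·μ_p+λ₂ = 0.399486·0.107 + -0.020511 = 0.022234 ≈ 0.0222

0.0222


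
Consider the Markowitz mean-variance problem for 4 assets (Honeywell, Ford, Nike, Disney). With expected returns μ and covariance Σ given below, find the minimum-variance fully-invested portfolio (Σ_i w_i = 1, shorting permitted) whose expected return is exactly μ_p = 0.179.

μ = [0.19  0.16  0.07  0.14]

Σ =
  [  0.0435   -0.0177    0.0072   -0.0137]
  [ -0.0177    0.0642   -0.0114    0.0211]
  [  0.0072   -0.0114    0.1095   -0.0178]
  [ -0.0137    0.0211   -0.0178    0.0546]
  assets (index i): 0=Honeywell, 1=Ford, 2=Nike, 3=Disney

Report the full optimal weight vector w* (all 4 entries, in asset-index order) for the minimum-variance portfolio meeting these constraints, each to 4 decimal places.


x=Σ⁻¹μ = [6.6104  3.4407  1.0909  3.2488]
y=Σ⁻¹𝟙 = [36.5715  20.0667  12.6981  23.8763]
a=μᵀx=2.337684  b=𝟙ᵀx=14.390817  c=𝟙ᵀy=93.212691  D=ac−b²=10.806233
λ₁=(c·0.179−b)/D = (93.212691·0.179−14.390817)/10.806233 = 0.212308
λ₂=(a−b·0.179)/D = (2.337684−14.390817·0.179)/10.806233 = -0.022049
w* = 0.212308·x + -0.022049·y:
  w_0 = 0.212308·6.6104 + -0.022049·36.5715 = 0.5971  (Honeywell)
  w_1 = 0.212308·3.4407 + -0.022049·20.0667 = 0.2880  (Ford)
  w_2 = 0.212308·1.0909 + -0.022049·12.6981 = -0.0484  (Nike)
  w_3 = 0.212308·3.2488 + -0.022049·23.8763 = 0.1633  (Disney)
Σw_i=1.0000  μᵀw=0.1790
σ²=wᵀΣw=λ₁·μ_p+λ₂ = 0.212308·0.179 + -0.022049 = 0.015954 ≈ 0.0160

0.5971  0.2880  -0.0484  0.1633


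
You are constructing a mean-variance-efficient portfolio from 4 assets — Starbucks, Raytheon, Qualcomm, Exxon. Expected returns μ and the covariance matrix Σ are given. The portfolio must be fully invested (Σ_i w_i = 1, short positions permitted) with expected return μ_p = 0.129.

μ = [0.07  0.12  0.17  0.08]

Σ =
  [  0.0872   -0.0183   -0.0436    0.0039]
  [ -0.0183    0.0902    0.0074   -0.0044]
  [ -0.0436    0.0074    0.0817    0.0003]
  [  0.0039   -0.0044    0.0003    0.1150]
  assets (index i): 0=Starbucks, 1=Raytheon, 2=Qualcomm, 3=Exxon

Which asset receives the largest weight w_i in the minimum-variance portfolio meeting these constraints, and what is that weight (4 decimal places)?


g=Σ⁻¹μ = [2.8443  1.6566  3.4462  0.6536]
h=Σ⁻¹𝟙 = [26.7987  14.8633  25.1646  8.2899]
a=μᵀg=1.036034  b=𝟙ᵀg=8.600677  c=𝟙ᵀh=75.116466  D=ac−b²=3.851602
λ₁=(c·0.129−b)/D = (75.116466·0.129−8.600677)/3.851602 = 0.282830
λ₂=(a−b·0.129)/D = (1.036034−8.600677·0.129)/3.851602 = -0.019071
w* = 0.282830·g + -0.019071·h:
  w_0 = 0.282830·2.8443 + -0.019071·26.7987 = 0.2934  (Starbucks)
  w_1 = 0.282830·1.6566 + -0.019071·14.8633 = 0.1851  (Raytheon)
  w_2 = 0.282830·3.4462 + -0.019071·25.1646 = 0.4948  (Qualcomm)
  w_3 = 0.282830·0.6536 + -0.019071·8.2899 = 0.0268  (Exxon)
Σw_i=1.0000  μᵀw=0.1290
σ²=wᵀΣw=λ₁·μ_p+λ₂ = 0.282830·0.129 + -0.019071 = 0.017414 ≈ 0.0174

Qualcomm (0.4948)


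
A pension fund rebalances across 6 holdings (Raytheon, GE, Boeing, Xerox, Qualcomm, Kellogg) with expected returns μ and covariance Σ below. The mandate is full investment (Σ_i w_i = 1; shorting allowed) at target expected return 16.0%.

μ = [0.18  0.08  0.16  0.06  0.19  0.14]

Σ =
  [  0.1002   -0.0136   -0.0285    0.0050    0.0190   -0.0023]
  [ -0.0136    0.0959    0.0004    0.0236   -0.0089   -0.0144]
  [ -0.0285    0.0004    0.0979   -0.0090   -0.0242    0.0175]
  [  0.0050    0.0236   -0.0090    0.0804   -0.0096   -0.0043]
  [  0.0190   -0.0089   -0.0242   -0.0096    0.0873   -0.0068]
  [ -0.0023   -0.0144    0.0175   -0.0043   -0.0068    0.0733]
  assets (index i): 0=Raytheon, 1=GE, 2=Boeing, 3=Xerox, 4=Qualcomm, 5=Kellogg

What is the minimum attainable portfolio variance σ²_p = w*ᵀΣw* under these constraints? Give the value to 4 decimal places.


0.0147

p=Σ⁻¹μ = [2.2272  1.4661  2.7194  0.9254  2.8476  1.9371]
q=Σ⁻¹𝟙 = [12.9418  12.9391  16.6415  12.5402  17.1131  14.9407]
a=μᵀp=1.821059  b=𝟙ᵀp=12.122879  c=𝟙ᵀq=87.116318  D=ac−b²=11.679804
λ₁=(c·0.160−b)/D = (87.116318·0.160−12.122879)/11.679804 = 0.155459
λ₂=(a−b·0.160)/D = (1.821059−12.122879·0.160)/11.679804 = -0.010154
w* = 0.155459·p + -0.010154·q:
  w_0 = 0.155459·2.2272 + -0.010154·12.9418 = 0.2148  (Raytheon)
  w_1 = 0.155459·1.4661 + -0.010154·12.9391 = 0.0965  (GE)
  w_2 = 0.155459·2.7194 + -0.010154·16.6415 = 0.2538  (Boeing)
  w_3 = 0.155459·0.9254 + -0.010154·12.5402 = 0.0165  (Xerox)
  w_4 = 0.155459·2.8476 + -0.010154·17.1131 = 0.2689  (Qualcomm)
  w_5 = 0.155459·1.9371 + -0.010154·14.9407 = 0.1494  (Kellogg)
Σw_i=1.0000  μᵀw=0.1600
σ²=wᵀΣw=λ₁·μ_p+λ₂ = 0.155459·0.160 + -0.010154 = 0.014719 ≈ 0.0147


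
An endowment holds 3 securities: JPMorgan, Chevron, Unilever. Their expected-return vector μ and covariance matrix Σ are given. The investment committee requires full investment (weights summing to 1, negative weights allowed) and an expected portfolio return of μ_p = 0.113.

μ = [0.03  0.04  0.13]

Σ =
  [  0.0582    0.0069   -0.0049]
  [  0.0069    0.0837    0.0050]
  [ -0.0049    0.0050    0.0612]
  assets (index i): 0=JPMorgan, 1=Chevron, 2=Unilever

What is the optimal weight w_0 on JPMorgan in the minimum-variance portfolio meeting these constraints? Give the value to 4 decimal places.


0.1322

p=Σ⁻¹μ = [0.6618  0.2947  2.1531]
q=Σ⁻¹𝟙 = [17.4850  9.4926  16.9643]
a=μᵀp=0.311545  b=𝟙ᵀp=3.109609  c=𝟙ᵀq=43.941870  D=ac−b²=4.020184
λ₁=(c·0.113−b)/D = (43.941870·0.113−3.109609)/4.020184 = 0.461626
λ₂=(a−b·0.113)/D = (0.311545−3.109609·0.113)/4.020184 = -0.009910
w* = 0.461626·p + -0.009910·q:
  w_0 = 0.461626·0.6618 + -0.009910·17.4850 = 0.1322  (JPMorgan)
  w_1 = 0.461626·0.2947 + -0.009910·9.4926 = 0.0420  (Chevron)
  w_2 = 0.461626·2.1531 + -0.009910·16.9643 = 0.8258  (Unilever)
Σw_i=1.0000  μᵀw=0.1130
σ²=wᵀΣw=λ₁·μ_p+λ₂ = 0.461626·0.113 + -0.009910 = 0.042253 ≈ 0.0423


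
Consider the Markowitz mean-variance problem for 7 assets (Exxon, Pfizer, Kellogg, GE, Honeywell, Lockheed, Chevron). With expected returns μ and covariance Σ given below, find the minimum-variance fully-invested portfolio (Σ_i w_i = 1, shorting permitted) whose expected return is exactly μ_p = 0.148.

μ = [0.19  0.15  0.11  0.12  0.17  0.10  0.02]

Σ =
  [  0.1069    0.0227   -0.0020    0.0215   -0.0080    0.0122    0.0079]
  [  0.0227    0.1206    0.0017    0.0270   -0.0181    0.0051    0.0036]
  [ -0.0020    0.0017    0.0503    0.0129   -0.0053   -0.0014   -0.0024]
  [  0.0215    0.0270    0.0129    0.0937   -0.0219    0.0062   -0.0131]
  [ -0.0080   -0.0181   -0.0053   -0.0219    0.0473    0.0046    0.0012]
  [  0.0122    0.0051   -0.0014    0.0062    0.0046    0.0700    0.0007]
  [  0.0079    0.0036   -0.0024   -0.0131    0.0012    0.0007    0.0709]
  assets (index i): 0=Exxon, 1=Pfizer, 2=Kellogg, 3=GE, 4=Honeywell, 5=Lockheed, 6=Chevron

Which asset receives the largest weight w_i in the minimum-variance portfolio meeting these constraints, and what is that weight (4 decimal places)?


Honeywell (0.4110)

u=Σ⁻¹μ = [1.5469  1.3492  2.4203  1.4258  5.2341  0.6359  0.2917]
v=Σ⁻¹𝟙 = [5.5315  7.9410  20.8293  13.3334  32.2838  9.7011  15.6113]
a=μᵀu=1.892852  b=𝟙ᵀu=12.903949  c=𝟙ᵀv=105.231422  D=ac−b²=32.675552
λ₁=(c·0.148−b)/D = (105.231422·0.148−12.903949)/32.675552 = 0.081722
λ₂=(a−b·0.148)/D = (1.892852−12.903949·0.148)/32.675552 = -0.000518
w* = 0.081722·u + -0.000518·v:
  w_0 = 0.081722·1.5469 + -0.000518·5.5315 = 0.1236  (Exxon)
  w_1 = 0.081722·1.3492 + -0.000518·7.9410 = 0.1061  (Pfizer)
  w_2 = 0.081722·2.4203 + -0.000518·20.8293 = 0.1870  (Kellogg)
  w_3 = 0.081722·1.4258 + -0.000518·13.3334 = 0.1096  (GE)
  w_4 = 0.081722·5.2341 + -0.000518·32.2838 = 0.4110  (Honeywell)
  w_5 = 0.081722·0.6359 + -0.000518·9.7011 = 0.0469  (Lockheed)
  w_6 = 0.081722·0.2917 + -0.000518·15.6113 = 0.0157  (Chevron)
Σw_i=1.0000  μᵀw=0.1480
σ²=wᵀΣw=λ₁·μ_p+λ₂ = 0.081722·0.148 + -0.000518 = 0.011577 ≈ 0.0116


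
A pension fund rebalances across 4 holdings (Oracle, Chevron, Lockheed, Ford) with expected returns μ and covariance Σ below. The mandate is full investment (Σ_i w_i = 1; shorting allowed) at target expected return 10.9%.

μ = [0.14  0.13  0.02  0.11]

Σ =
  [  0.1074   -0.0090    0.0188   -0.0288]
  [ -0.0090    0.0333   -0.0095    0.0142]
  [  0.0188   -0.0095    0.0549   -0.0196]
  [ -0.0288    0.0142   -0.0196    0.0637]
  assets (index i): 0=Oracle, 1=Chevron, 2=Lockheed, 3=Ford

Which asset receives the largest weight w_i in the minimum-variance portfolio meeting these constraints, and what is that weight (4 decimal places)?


u=Σ⁻¹μ = [2.0000  3.8588  1.1002  2.1094]
v=Σ⁻¹𝟙 = [13.3688  31.5894  27.3568  23.1184]
a=μᵀu=1.035678  b=𝟙ᵀu=9.068416  c=𝟙ᵀv=95.433406  D=ac−b²=16.602136
λ₁=(c·0.109−b)/D = (95.433406·0.109−9.068416)/16.602136 = 0.080341
λ₂=(a−b·0.109)/D = (1.035678−9.068416·0.109)/16.602136 = 0.002844
w* = 0.080341·u + 0.002844·v:
  w_0 = 0.080341·2.0000 + 0.002844·13.3688 = 0.1987  (Oracle)
  w_1 = 0.080341·3.8588 + 0.002844·31.5894 = 0.3999  (Chevron)
  w_2 = 0.080341·1.1002 + 0.002844·27.3568 = 0.1662  (Lockheed)
  w_3 = 0.080341·2.1094 + 0.002844·23.1184 = 0.2352  (Ford)
Σw_i=1.0000  μᵀw=0.1090
σ²=wᵀΣw=λ₁·μ_p+λ₂ = 0.080341·0.109 + 0.002844 = 0.011601 ≈ 0.0116

Chevron (0.3999)


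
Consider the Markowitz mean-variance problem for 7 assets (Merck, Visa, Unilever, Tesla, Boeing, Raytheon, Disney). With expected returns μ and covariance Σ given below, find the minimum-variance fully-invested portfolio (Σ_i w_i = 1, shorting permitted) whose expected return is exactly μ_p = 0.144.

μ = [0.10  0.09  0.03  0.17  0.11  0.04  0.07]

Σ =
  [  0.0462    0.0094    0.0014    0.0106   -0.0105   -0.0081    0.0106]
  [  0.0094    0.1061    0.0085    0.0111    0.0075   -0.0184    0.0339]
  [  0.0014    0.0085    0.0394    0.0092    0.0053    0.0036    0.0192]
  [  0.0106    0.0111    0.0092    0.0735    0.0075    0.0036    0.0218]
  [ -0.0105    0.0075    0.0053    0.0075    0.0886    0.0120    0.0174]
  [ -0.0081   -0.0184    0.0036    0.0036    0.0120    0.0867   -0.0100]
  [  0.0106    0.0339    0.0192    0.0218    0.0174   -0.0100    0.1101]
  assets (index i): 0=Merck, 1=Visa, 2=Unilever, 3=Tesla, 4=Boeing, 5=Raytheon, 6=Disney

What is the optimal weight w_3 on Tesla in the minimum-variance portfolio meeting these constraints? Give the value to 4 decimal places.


0.4581

u=Σ⁻¹μ = [2.0597  0.5465  0.0512  1.8518  1.2653  0.4854  -0.2622]
v=Σ⁻¹𝟙 = [23.0311  6.8000  19.4019  5.1991  10.1383  12.6937  -0.0906]
a=μᵀu=0.711744  b=𝟙ᵀu=5.997637  c=𝟙ᵀv=77.173519  D=ac−b²=18.956165
λ₁=(c·0.144−b)/D = (77.173519·0.144−5.997637)/18.956165 = 0.269852
λ₂=(a−b·0.144)/D = (0.711744−5.997637·0.144)/18.956165 = -0.008014
w* = 0.269852·u + -0.008014·v:
  w_0 = 0.269852·2.0597 + -0.008014·23.0311 = 0.3712  (Merck)
  w_1 = 0.269852·0.5465 + -0.008014·6.8000 = 0.0930  (Visa)
  w_2 = 0.269852·0.0512 + -0.008014·19.4019 = -0.1417  (Unilever)
  w_3 = 0.269852·1.8518 + -0.008014·5.1991 = 0.4581  (Tesla)
  w_4 = 0.269852·1.2653 + -0.008014·10.1383 = 0.2602  (Boeing)
  w_5 = 0.269852·0.4854 + -0.008014·12.6937 = 0.0292  (Raytheon)
  w_6 = 0.269852·-0.2622 + -0.008014·-0.0906 = -0.0700  (Disney)
Σw_i=1.0000  μᵀw=0.1440
σ²=wᵀΣw=λ₁·μ_p+λ₂ = 0.269852·0.144 + -0.008014 = 0.030845 ≈ 0.0308


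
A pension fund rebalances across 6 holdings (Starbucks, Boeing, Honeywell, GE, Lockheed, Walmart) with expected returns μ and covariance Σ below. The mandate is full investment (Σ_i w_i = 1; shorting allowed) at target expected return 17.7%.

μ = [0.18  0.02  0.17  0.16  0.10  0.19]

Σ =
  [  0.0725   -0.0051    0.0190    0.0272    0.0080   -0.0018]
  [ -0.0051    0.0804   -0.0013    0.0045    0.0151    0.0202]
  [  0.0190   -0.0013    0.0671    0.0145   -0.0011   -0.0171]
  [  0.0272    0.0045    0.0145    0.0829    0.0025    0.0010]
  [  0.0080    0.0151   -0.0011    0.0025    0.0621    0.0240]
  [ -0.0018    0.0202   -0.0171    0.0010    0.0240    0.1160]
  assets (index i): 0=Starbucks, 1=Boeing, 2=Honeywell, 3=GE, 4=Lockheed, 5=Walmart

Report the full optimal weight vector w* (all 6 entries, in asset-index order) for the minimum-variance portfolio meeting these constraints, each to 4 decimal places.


0.1994  -0.0543  0.3388  0.1425  0.1020  0.2716

g=Σ⁻¹μ = [1.4123  -0.3012  2.4047  1.0163  0.7694  1.8988]
h=Σ⁻¹𝟙 = [7.5650  9.1129  13.5153  6.3302  10.2002  6.9786]
a=μᵀg=1.257319  b=𝟙ᵀg=7.200340  c=𝟙ᵀh=53.702148  D=ac−b²=15.675835
λ₁=(c·0.177−b)/D = (53.702148·0.177−7.200340)/15.675835 = 0.147038
λ₂=(a−b·0.177)/D = (1.257319−7.200340·0.177)/15.675835 = -0.001093
w* = 0.147038·g + -0.001093·h:
  w_0 = 0.147038·1.4123 + -0.001093·7.5650 = 0.1994  (Starbucks)
  w_1 = 0.147038·-0.3012 + -0.001093·9.1129 = -0.0543  (Boeing)
  w_2 = 0.147038·2.4047 + -0.001093·13.5153 = 0.3388  (Honeywell)
  w_3 = 0.147038·1.0163 + -0.001093·6.3302 = 0.1425  (GE)
  w_4 = 0.147038·0.7694 + -0.001093·10.2002 = 0.1020  (Lockheed)
  w_5 = 0.147038·1.8988 + -0.001093·6.9786 = 0.2716  (Walmart)
Σw_i=1.0000  μᵀw=0.1770
σ²=wᵀΣw=λ₁·μ_p+λ₂ = 0.147038·0.177 + -0.001093 = 0.024932 ≈ 0.0249


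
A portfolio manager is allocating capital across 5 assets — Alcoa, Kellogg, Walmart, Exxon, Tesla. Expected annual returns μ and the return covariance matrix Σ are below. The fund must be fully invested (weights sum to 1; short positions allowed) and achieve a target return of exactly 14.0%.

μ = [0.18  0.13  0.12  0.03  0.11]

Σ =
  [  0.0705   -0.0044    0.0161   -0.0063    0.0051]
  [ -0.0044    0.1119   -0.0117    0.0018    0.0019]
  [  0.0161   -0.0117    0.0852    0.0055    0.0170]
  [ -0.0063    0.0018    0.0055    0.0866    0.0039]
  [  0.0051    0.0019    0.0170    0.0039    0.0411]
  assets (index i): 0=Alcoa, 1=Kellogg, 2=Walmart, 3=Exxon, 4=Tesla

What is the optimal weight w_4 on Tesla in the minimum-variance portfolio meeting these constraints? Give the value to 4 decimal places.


0.2916

u=Σ⁻¹μ = [2.3570  1.2901  0.7196  0.3556  1.9929]
v=Σ⁻¹𝟙 = [13.0153  9.5968  6.1548  11.0627  18.6767]
a=μᵀu=0.908213  b=𝟙ᵀu=6.715225  c=𝟙ᵀv=58.506268  D=ac−b²=8.041874
λ₁=(c·0.140−b)/D = (58.506268·0.140−6.715225)/8.041874 = 0.183496
λ₂=(a−b·0.140)/D = (0.908213−6.715225·0.140)/8.041874 = -0.003969
w* = 0.183496·u + -0.003969·v:
  w_0 = 0.183496·2.3570 + -0.003969·13.0153 = 0.3808  (Alcoa)
  w_1 = 0.183496·1.2901 + -0.003969·9.5968 = 0.1986  (Kellogg)
  w_2 = 0.183496·0.7196 + -0.003969·6.1548 = 0.1076  (Walmart)
  w_3 = 0.183496·0.3556 + -0.003969·11.0627 = 0.0213  (Exxon)
  w_4 = 0.183496·1.9929 + -0.003969·18.6767 = 0.2916  (Tesla)
Σw_i=1.0000  μᵀw=0.1400
σ²=wᵀΣw=λ₁·μ_p+λ₂ = 0.183496·0.140 + -0.003969 = 0.021720 ≈ 0.0217


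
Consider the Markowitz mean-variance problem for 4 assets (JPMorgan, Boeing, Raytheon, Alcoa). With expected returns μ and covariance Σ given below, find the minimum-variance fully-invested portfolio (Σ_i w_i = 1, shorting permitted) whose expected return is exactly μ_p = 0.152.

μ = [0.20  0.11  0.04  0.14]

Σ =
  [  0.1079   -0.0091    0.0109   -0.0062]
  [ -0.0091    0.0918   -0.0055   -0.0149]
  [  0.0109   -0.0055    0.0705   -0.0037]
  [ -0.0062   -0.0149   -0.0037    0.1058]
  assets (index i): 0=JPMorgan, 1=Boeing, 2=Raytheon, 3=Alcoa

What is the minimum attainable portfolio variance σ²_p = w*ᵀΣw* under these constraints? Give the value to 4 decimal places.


u=Σ⁻¹μ = [2.0473  1.7055  0.4731  1.7000]
v=Σ⁻¹𝟙 = [9.7753  14.7774  14.4878  12.6124]
a=μᵀu=0.853977  b=𝟙ᵀu=5.925822  c=𝟙ᵀv=51.652909  D=ac−b²=8.995040
λ₁=(c·0.152−b)/D = (51.652909·0.152−5.925822)/8.995040 = 0.214054
λ₂=(a−b·0.152)/D = (0.853977−5.925822·0.152)/8.995040 = -0.005197
w* = 0.214054·u + -0.005197·v:
  w_0 = 0.214054·2.0473 + -0.005197·9.7753 = 0.3874  (JPMorgan)
  w_1 = 0.214054·1.7055 + -0.005197·14.7774 = 0.2883  (Boeing)
  w_2 = 0.214054·0.4731 + -0.005197·14.4878 = 0.0260  (Raytheon)
  w_3 = 0.214054·1.7000 + -0.005197·12.6124 = 0.2983  (Alcoa)
Σw_i=1.0000  μᵀw=0.1520
σ²=wᵀΣw=λ₁·μ_p+λ₂ = 0.214054·0.152 + -0.005197 = 0.027339 ≈ 0.0273

0.0273


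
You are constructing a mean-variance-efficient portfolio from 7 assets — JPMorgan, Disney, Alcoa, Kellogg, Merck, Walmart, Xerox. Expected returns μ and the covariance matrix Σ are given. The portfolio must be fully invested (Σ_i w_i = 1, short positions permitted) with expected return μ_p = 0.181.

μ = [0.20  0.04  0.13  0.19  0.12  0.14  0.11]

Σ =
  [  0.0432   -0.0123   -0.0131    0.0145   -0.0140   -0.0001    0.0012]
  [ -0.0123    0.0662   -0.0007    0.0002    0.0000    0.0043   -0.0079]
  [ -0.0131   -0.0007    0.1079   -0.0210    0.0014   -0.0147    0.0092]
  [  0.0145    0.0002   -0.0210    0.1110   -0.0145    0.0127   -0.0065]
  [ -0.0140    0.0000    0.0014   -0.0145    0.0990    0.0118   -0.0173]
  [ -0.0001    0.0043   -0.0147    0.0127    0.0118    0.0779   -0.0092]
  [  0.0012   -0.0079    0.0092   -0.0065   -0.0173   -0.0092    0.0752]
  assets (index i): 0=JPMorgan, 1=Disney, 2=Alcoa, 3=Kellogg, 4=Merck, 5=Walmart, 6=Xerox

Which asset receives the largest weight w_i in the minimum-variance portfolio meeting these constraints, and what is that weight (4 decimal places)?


p=Σ⁻¹μ = [6.0628  1.8984  2.2841  1.5954  2.4458  1.7607  2.2020]
q=Σ⁻¹𝟙 = [36.9378  23.6607  15.4738  9.2036  18.4301  12.5530  19.8722]
a=μᵀp=2.670773  b=𝟙ᵀp=18.249244  c=𝟙ᵀq=136.131220  D=ac−b²=30.540725
λ₁=(c·0.181−b)/D = (136.131220·0.181−18.249244)/30.540725 = 0.209245
λ₂=(a−b·0.181)/D = (2.670773−18.249244·0.181)/30.540725 = -0.020705
w* = 0.209245·p + -0.020705·q:
  w_0 = 0.209245·6.0628 + -0.020705·36.9378 = 0.5038  (JPMorgan)
  w_1 = 0.209245·1.8984 + -0.020705·23.6607 = -0.0926  (Disney)
  w_2 = 0.209245·2.2841 + -0.020705·15.4738 = 0.1576  (Alcoa)
  w_3 = 0.209245·1.5954 + -0.020705·9.2036 = 0.1433  (Kellogg)
  w_4 = 0.209245·2.4458 + -0.020705·18.4301 = 0.1302  (Merck)
  w_5 = 0.209245·1.7607 + -0.020705·12.5530 = 0.1085  (Walmart)
  w_6 = 0.209245·2.2020 + -0.020705·19.8722 = 0.0493  (Xerox)
Σw_i=1.0000  μᵀw=0.1810
σ²=wᵀΣw=λ₁·μ_p+λ₂ = 0.209245·0.181 + -0.020705 = 0.017169 ≈ 0.0172

JPMorgan (0.5038)


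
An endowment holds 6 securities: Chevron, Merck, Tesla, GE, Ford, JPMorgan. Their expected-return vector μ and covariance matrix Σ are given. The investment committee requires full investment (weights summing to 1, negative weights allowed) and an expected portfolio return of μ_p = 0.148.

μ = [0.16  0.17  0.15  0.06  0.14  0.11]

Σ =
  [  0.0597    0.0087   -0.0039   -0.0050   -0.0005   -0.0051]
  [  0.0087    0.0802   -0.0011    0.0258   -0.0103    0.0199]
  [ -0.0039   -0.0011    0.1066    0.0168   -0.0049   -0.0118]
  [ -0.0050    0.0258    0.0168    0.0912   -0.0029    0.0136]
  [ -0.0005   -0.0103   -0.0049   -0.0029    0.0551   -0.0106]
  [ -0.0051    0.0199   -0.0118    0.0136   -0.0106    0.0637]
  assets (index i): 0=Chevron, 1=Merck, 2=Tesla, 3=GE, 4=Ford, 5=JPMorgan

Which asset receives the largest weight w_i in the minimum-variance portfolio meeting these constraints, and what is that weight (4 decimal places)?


Ford (0.2907)

p=Σ⁻¹μ = [2.7567  1.8058  2.0058  -0.3185  3.5287  2.4102]
q=Σ⁻¹𝟙 = [18.9680  6.9826  12.6916  5.4465  24.9618  20.3778]
a=μᵀp=1.788954  b=𝟙ᵀp=12.188663  c=𝟙ᵀq=89.428289  D=ac−b²=11.419610
λ₁=(c·0.148−b)/D = (89.428289·0.148−12.188663)/11.419610 = 0.091660
λ₂=(a−b·0.148)/D = (1.788954−12.188663·0.148)/11.419610 = -0.001311
w* = 0.091660·p + -0.001311·q:
  w_0 = 0.091660·2.7567 + -0.001311·18.9680 = 0.2278  (Chevron)
  w_1 = 0.091660·1.8058 + -0.001311·6.9826 = 0.1564  (Merck)
  w_2 = 0.091660·2.0058 + -0.001311·12.6916 = 0.1672  (Tesla)
  w_3 = 0.091660·-0.3185 + -0.001311·5.4465 = -0.0363  (GE)
  w_4 = 0.091660·3.5287 + -0.001311·24.9618 = 0.2907  (Ford)
  w_5 = 0.091660·2.4102 + -0.001311·20.3778 = 0.1942  (JPMorgan)
Σw_i=1.0000  μᵀw=0.1480
σ²=wᵀΣw=λ₁·μ_p+λ₂ = 0.091660·0.148 + -0.001311 = 0.012255 ≈ 0.0123
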